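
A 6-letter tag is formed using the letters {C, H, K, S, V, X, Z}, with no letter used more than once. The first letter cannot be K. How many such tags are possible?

4320

The first letter has 7−1 = 6 choices (anything except K).
The remaining 5 letters are filled from the other 6 symbols without repetition: 6 × 5 × 4 × 3 × 2 = 720.
Total: 6 × 720 = 4320.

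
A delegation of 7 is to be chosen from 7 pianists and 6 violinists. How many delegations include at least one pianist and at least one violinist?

1715

Total 7-person selections from all 13: C(13,7) = 1716.
Subtract selections that omit an entire group: no pianists → C(6,7) = 0; no violinists → C(7,7) = 1.
Both groups omitted at once is impossible, so 1716 − 1 = 1715.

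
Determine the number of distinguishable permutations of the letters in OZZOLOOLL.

1260

OZZOLOOLL has 9 letters with L appearing 3 times, O appearing 4 times, and Z appearing twice.
Dividing 9! = 362880 by 4!·3!·2! = 288 for the repeated letters gives 1260.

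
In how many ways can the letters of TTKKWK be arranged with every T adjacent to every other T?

20

Treat the 2 copies of T as a single block. The multiset to arrange is then {TT, K, K, K, W}, 5 items in all.
That gives (5)!/(3!) = 20 arrangements.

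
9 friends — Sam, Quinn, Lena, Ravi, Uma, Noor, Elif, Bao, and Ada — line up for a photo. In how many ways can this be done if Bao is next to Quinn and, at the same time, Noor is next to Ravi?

Treat {Bao,Quinn} as one block (2 orders) and {Noor,Ravi} as another (2 orders).
That leaves 7 units to arrange: 2 × 2 × 7! = 4 × 5040 = 20160.

20160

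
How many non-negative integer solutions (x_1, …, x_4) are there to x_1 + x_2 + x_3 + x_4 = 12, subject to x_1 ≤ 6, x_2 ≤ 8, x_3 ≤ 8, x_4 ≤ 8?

339

Without the upper bounds there are C(15,3) = 455 ways to split 12 among 4 variables.
Subtract solutions that violate a single cap (substitute x_i' = x_i − (cap_i+1)): x_1 ≥ 7 gives C(8,3) = 56; x_2 ≥ 9 gives C(6,3) = 20; x_3 ≥ 9 gives C(6,3) = 20; x_4 ≥ 9 gives C(6,3) = 20. Together 116.
No two caps can be exceeded simultaneously, so the pair terms are all 0.
By inclusion–exclusion the count is 455 − 116 + 0 = 339.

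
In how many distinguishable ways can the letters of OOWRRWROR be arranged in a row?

1260

The 9 letters of OOWRRWROR have repeats: O appearing 3 times, R appearing 4 times, and W appearing twice.
The number of distinct arrangements is 9!/(4!·3!·2!) = 362880/288 = 1260.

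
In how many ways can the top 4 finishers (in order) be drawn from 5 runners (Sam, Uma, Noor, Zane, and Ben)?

This is an ordered selection of 4 from 5: P(5,4).
That gives 5 × 4 × 3 × 2 = 120.

120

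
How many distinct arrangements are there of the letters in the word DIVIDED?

DIVIDED has 7 letters with D appearing 3 times and I appearing twice.
Dividing 7! = 5040 by 3!·2! = 12 for the repeated letters gives 420.

420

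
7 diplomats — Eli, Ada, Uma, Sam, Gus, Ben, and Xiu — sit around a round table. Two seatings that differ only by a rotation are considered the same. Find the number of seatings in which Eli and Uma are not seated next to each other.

Without the restriction there are (6)! = 720 seatings.
Seatings with Eli beside Uma: treat them as a block with 2 internal orders, giving 2 × (5)! = 240.
Subtracting, 720 − 240 = 480.

480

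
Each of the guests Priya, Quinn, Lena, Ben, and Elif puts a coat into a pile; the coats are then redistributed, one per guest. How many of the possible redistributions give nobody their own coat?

44

Count assignments avoiding every fixed point. For any j of the 5 guests fixed to their own coat, the other 5−j can be arranged in (5−j)! ways.
By inclusion–exclusion this is Σ_{j=0}^{5} (−1)^j C(5,j)·(5−j)!.
Computing: 120 − 120 + 60 − 20 + 5 − 1 = 44.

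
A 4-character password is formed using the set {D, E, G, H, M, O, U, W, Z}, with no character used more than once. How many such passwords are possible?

3024

Choose and order 4 of the 9 symbols: the first character has 9 options, the next 8, then 7, 6.
That product is 9 × 8 × 7 × 6 = 3024.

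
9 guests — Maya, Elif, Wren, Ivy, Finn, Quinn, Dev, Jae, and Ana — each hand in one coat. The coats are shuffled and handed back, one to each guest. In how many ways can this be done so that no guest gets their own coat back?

133496

Count assignments avoiding every fixed point. For any j of the 9 guests fixed to their own coat, the other 9−j can be arranged in (9−j)! ways.
By inclusion–exclusion this is Σ_{j=0}^{9} (−1)^j C(9,j)·(9−j)!.
Computing: 362880 − 362880 + 181440 − 60480 + 15120 − 3024 + 504 − 72 + 9 − 1 = 133496.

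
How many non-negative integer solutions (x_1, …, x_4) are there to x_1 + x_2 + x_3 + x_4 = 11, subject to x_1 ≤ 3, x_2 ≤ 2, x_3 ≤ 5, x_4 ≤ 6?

42

Ignoring the caps, the number of non-negative solutions to x_1+…+x_4 = 11 is C(14,3) = 364.
Subtract solutions that violate a single cap (substitute x_i' = x_i − (cap_i+1)): x_1 ≥ 4 gives C(10,3) = 120; x_2 ≥ 3 gives C(11,3) = 165; x_3 ≥ 6 gives C(8,3) = 56; x_4 ≥ 7 gives C(7,3) = 35. Together 376.
Add back pairs where two caps are both exceeded: 35 + 4 + 1 + 10 + 4 + 0 = 54.
By inclusion–exclusion the count is 364 − 376 + 54 = 42.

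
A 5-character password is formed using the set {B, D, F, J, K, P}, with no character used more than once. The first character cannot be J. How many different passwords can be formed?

The first character has 6−1 = 5 choices (anything except J).
The remaining 4 characters are filled from the other 5 symbols without repetition: 5 × 4 × 3 × 2 = 120.
Total: 5 × 120 = 600.

600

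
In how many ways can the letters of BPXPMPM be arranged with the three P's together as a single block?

Treat the 3 copies of P as a single block. The multiset to arrange is then {PPP, B, M, M, X}, 5 items in all.
That gives (5)!/(2!) = 60 arrangements.

60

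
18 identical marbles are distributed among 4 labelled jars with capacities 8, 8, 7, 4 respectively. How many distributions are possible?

179

Without the upper bounds there are C(21,3) = 1330 ways to split 18 among 4 jars.
Subtract solutions that violate a single cap (substitute x_i' = x_i − (cap_i+1)): x_1 ≥ 9 gives C(12,3) = 220; x_2 ≥ 9 gives C(12,3) = 220; x_3 ≥ 8 gives C(13,3) = 286; x_4 ≥ 5 gives C(16,3) = 560. Together 1286.
Add back pairs where two caps are both exceeded: 1 + 4 + 35 + 4 + 35 + 56 = 135.
By inclusion–exclusion the count is 1330 − 1286 + 135 = 179.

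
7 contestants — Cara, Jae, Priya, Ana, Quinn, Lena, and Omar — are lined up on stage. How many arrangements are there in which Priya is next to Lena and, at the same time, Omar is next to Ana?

480

Treat {Priya,Lena} as one block (2 orders) and {Omar,Ana} as another (2 orders).
That leaves 5 units to arrange: 2 × 2 × 5! = 4 × 120 = 480.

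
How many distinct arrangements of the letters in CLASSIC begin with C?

360

With the first slot taken by C, it remains to arrange the other 6 letters (LASSIC).
Those 6 letters have S appearing twice, giving (6)!/(2!) = 360.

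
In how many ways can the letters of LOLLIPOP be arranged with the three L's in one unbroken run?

Treat the 3 copies of L as a single block. The multiset to arrange is then {LLL, I, O, O, P, P}, 6 items in all.
That gives (6)!/(2!·2!) = 180 arrangements.

180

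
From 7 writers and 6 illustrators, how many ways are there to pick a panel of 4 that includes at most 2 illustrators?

560

Split by how many illustrators are chosen (0 through 2).
Sum: C(6,0)·C(7,4) + C(6,1)·C(7,3) + C(6,2)·C(7,2) = 35 + 210 + 315 = 560.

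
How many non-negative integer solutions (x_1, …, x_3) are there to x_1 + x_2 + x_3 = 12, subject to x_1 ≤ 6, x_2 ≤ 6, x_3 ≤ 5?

21

Ignoring the caps, the number of non-negative solutions to x_1+…+x_3 = 12 is C(14,2) = 91.
Subtract solutions that violate a single cap (substitute x_i' = x_i − (cap_i+1)): x_1 ≥ 7 gives C(7,2) = 21; x_2 ≥ 7 gives C(7,2) = 21; x_3 ≥ 6 gives C(8,2) = 28. Together 70.
No two caps can be exceeded simultaneously, so the pair terms are all 0.
By inclusion–exclusion the count is 91 − 70 + 0 = 21.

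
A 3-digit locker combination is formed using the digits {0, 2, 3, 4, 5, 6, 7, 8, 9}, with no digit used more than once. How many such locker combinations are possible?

This is a permutation of 3 out of 9: P(9,3) = 9!/6!.
That product is 9 × 8 × 7 = 504.

504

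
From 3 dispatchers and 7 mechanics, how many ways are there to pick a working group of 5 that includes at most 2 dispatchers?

Split by how many dispatchers are chosen (0 through 2).
Sum: C(3,0)·C(7,5) + C(3,1)·C(7,4) + C(3,2)·C(7,3) = 21 + 105 + 105 = 231.

231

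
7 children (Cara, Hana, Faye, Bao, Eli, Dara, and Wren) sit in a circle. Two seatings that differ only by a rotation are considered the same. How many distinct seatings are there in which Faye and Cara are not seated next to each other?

480

All circular seatings of 7 people number (6)! = 720.
Seatings with Faye beside Cara: treat them as a block with 2 internal orders, giving 2 × (5)! = 240.
Subtracting, 720 − 240 = 480.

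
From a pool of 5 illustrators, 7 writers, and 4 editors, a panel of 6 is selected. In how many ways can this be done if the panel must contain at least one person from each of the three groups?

With no constraint there are C(16,6) = 8008 possible selections.
Subtract selections that omit an entire group: no illustrators → C(11,6) = 462; no writers → C(9,6) = 84; no editors → C(12,6) = 924.
Add back selections omitting two groups (i.e. drawn from a single group): C(5,6) + C(7,6) + C(4,6) = 7.
By inclusion–exclusion: 8008 − 1470 + 7 = 6545.

6545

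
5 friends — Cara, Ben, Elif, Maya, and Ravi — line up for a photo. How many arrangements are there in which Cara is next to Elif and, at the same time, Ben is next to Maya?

24

Treat {Cara,Elif} as one block (2 orders) and {Ben,Maya} as another (2 orders).
That leaves 3 units to arrange: 2 × 2 × 3! = 4 × 6 = 24.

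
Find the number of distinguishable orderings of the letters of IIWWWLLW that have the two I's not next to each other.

Total arrangements of IIWWWLLW: 8!/(4!·2!·2!) = 420.
Arrangements with the I's together: treat II as one letter, giving (7)!/(4!·2!) = 105.
Hence 420 − 105 = 315.

315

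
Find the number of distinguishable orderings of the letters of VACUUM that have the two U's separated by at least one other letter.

240

Total arrangements of VACUUM: 6!/(2!) = 360.
If the two U's are adjacent, glue them into one block, leaving 5 items to arrange: (5)! = 120 ways.
Subtracting, 360 − 120 = 240 arrangements keep the U's apart.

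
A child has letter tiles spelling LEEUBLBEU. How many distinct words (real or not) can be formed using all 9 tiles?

Letter multiplicities in LEEUBLBEU: B×2, E×3, L×2, U×2.
So there are 9! / (3!·2!·2!·2!) = 7560 distinguishable arrangements.

7560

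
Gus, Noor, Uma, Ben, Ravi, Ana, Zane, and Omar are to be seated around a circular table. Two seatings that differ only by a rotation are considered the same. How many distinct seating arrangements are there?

Around a circle, 8 distinct people have 8!/8 = (7)! = 5040 rotationally distinct seatings.

5040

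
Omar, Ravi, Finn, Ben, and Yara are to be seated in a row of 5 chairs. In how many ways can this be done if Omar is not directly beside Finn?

72

There are 5! = 120 arrangements in all. If Omar and Finn are adjacent, merging them into one block gives 2·(4)! = 48 arrangements.
Complementary counting: 120 − 48 = 72.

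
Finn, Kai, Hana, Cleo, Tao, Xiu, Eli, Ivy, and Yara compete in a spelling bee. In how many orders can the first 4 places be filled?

3024

This is an ordered selection of 4 from 9: P(9,4).
That gives 9 × 8 × 7 × 6 = 3024.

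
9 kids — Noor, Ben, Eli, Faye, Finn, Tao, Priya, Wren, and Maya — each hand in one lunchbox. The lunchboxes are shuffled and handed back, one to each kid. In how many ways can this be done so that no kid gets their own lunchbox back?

Let Aᵢ be the assignments in which kid i gets their own lunchbox. We want the size of the complement of A₁∪…∪A_9.
By inclusion–exclusion this is Σ_{j=0}^{9} (−1)^j C(9,j)·(9−j)!.
Computing: 362880 − 362880 + 181440 − 60480 + 15120 − 3024 + 504 − 72 + 9 − 1 = 133496.

133496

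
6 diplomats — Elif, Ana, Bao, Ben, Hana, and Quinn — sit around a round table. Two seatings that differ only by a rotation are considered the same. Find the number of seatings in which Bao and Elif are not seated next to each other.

72

Without the restriction there are (5)! = 120 seatings.
Seatings with Bao beside Elif: treat them as a block with 2 internal orders, giving 2 × (4)! = 48.
Subtracting, 120 − 48 = 72.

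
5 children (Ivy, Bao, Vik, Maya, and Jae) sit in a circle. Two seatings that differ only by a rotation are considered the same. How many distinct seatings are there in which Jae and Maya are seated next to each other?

12

Treat {Jae, Maya} as one unit (2 internal orders) and seat the resulting 4 units around the table: (3)! circular arrangements.
So 2 × (3)! = 2 × 6 = 12.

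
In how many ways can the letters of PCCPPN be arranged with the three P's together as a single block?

Treat the 3 copies of P as a single block. The multiset to arrange is then {PPP, C, C, N}, 4 items in all.
That gives (4)!/(2!) = 12 arrangements.

12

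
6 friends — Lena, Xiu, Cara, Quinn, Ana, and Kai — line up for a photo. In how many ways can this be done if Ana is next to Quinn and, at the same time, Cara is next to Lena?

96

Treat {Ana,Quinn} as one block (2 orders) and {Cara,Lena} as another (2 orders).
That leaves 4 units to arrange: 2 × 2 × 4! = 4 × 24 = 96.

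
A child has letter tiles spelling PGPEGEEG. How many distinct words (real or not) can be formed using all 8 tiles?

560

Letter multiplicities in PGPEGEEG: E×3, G×3, P×2.
Dividing 8! = 40320 by 3!·3!·2! = 72 for the repeated letters gives 560.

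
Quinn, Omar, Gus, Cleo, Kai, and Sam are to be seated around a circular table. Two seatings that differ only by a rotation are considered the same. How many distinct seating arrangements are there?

120

Seat Quinn anywhere (absorbing the rotational symmetry), then permute the other 5: (5)! = 120.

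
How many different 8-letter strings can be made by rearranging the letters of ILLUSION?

Letter multiplicities in ILLUSION: I×2, L×2, N×1, O×1, S×1, U×1.
The number of distinct arrangements is 8!/(2!·2!) = 40320/4 = 10080.

10080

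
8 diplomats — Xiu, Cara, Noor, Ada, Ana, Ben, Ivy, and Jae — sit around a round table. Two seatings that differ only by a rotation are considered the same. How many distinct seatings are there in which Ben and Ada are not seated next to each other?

All circular seatings of 8 people number (7)! = 5040.
Seatings with Ben beside Ada: treat them as a block with 2 internal orders, giving 2 × (6)! = 1440.
Subtracting, 5040 − 1440 = 3600.

3600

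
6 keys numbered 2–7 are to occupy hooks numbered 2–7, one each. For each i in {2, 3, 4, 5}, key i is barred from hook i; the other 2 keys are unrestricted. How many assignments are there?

Let Aᵢ (for 2 ≤ i ≤ 5) be the placements that put key i in its forbidden hook. Any j of these fix j positions, leaving (6−j)! ways to fill the rest, and there are C(4,j) ways to pick which j.
By inclusion–exclusion, the number of valid placements is Σ_{j=0}^{4} (−1)^j C(4,j)·(6−j)!.
Computing: 720 − 480 + 144 − 24 + 2 = 362.

362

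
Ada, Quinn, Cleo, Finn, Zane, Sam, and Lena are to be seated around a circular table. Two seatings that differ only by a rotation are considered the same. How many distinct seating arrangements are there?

720

Fix one person's seat to break rotational symmetry; the remaining 6 people can be arranged in (6)! = 720 ways.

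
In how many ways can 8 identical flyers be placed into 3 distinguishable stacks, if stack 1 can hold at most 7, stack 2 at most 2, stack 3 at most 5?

17

Ignoring the caps, the number of non-negative solutions to x_1+…+x_3 = 8 is C(10,2) = 45.
Subtract solutions that violate a single cap (substitute x_i' = x_i − (cap_i+1)): x_1 ≥ 8 gives C(2,2) = 1; x_2 ≥ 3 gives C(7,2) = 21; x_3 ≥ 6 gives C(4,2) = 6. Together 28.
No two caps can be exceeded simultaneously, so the pair terms are all 0.
By inclusion–exclusion the count is 45 − 28 + 0 = 17.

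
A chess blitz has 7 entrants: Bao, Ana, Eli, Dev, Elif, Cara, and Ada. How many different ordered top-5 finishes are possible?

There are 7 choices for 1st place, 6 for 2nd, and so on down to 3 for position 5.
That gives 7 × 6 × 5 × 4 × 3 = 2520.

2520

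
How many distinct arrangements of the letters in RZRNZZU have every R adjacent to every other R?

120

Treat the 2 copies of R as a single block. The multiset to arrange is then {RR, N, U, Z, Z, Z}, 6 items in all.
That gives (6)!/(3!) = 120 arrangements.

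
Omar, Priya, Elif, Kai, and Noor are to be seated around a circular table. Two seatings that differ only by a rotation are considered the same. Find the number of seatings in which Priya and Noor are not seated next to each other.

12

All circular seatings of 5 people number (4)! = 24.
Seatings with Priya beside Noor: treat them as a block with 2 internal orders, giving 2 × (3)! = 12.
Subtracting, 24 − 12 = 12.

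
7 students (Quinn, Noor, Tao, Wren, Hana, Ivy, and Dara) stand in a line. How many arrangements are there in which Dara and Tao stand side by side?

1440

Place the 5 others and the Dara-Tao pair as 6 objects in a line; the pair has 2 internal arrangements.
That gives 2 × 6! = 2 × 720 = 1440.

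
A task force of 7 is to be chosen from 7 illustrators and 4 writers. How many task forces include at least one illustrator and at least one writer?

329

With no constraint there are C(11,7) = 330 possible selections.
Subtract selections that omit an entire group: no illustrators → C(4,7) = 0; no writers → C(7,7) = 1.
Both groups omitted at once is impossible, so 330 − 1 = 329.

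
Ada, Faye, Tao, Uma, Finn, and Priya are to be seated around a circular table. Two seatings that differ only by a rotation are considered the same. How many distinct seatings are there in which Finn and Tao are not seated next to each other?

72

Without the restriction there are (5)! = 120 seatings.
Seatings with Finn beside Tao: treat them as a block with 2 internal orders, giving 2 × (4)! = 48.
Subtracting, 120 − 48 = 72.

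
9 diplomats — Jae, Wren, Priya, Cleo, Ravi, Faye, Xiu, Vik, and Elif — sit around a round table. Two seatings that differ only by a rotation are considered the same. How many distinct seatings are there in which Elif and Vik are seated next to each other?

10080

Treat {Elif, Vik} as one unit (2 internal orders) and seat the resulting 8 units around the table: (7)! circular arrangements.
So 2 × (7)! = 2 × 5040 = 10080.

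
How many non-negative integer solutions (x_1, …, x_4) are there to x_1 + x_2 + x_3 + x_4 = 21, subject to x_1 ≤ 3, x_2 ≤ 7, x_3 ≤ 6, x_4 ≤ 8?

Ignoring the caps, the number of non-negative solutions to x_1+…+x_4 = 21 is C(24,3) = 2024.
Subtract solutions that violate a single cap (substitute x_i' = x_i − (cap_i+1)): x_1 ≥ 4 gives C(20,3) = 1140; x_2 ≥ 8 gives C(16,3) = 560; x_3 ≥ 7 gives C(17,3) = 680; x_4 ≥ 9 gives C(15,3) = 455. Together 2835.
Add back pairs where two caps are both exceeded: 220 + 286 + 165 + 84 + 35 + 56 = 846.
Subtract triples: 10 + 1 + 4 + 0 = 15.
By inclusion–exclusion the count is 2024 − 2835 + 846 − 15 = 20.

20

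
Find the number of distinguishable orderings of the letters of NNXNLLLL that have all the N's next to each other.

Treat the 3 copies of N as a single block. The multiset to arrange is then {NNN, L, L, L, L, X}, 6 items in all.
That gives (6)!/(4!) = 30 arrangements.

30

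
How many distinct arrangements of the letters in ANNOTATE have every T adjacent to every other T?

Treat the 2 copies of T as a single block. The multiset to arrange is then {TT, A, A, E, N, N, O}, 7 items in all.
That gives (7)!/(2!·2!) = 1260 arrangements.

1260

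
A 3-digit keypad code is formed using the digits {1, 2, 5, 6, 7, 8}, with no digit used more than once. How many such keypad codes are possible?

120

With no repetition, fill the 3 digits in order: 6 choices, then 5, down to 4.
That product is 6 × 5 × 4 = 120.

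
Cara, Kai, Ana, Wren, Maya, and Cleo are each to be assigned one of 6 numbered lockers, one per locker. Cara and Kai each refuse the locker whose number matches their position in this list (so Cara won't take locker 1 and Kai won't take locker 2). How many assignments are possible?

Let Aᵢ (for i ∈ {1, 2}) be the placements that put person i in their forbidden locker. Any j of these fix j positions, leaving (6−j)! ways to fill the rest, and there are C(2,j) ways to pick which j.
By inclusion–exclusion, the number of valid placements is Σ_{j=0}^{2} (−1)^j C(2,j)·(6−j)!.
Computing: 720 − 240 + 24 = 504.

504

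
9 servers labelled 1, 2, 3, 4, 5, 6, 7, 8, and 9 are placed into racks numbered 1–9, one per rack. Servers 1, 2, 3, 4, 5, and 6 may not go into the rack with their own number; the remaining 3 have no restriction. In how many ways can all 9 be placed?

Let Aᵢ (for 1 ≤ i ≤ 6) be the placements that put server i in its forbidden rack. Any j of these fix j positions, leaving (9−j)! ways to fill the rest, and there are C(6,j) ways to pick which j.
By inclusion–exclusion, the number of valid placements is Σ_{j=0}^{6} (−1)^j C(6,j)·(9−j)!.
Computing: 362880 − 241920 + 75600 − 14400 + 1800 − 144 + 6 = 183822.

183822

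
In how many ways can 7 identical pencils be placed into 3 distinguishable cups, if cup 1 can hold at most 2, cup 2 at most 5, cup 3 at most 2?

6

Ignoring the caps, the number of non-negative solutions to x_1+…+x_3 = 7 is C(9,2) = 36.
Subtract solutions that violate a single cap (substitute x_i' = x_i − (cap_i+1)): x_1 ≥ 3 gives C(6,2) = 15; x_2 ≥ 6 gives C(3,2) = 3; x_3 ≥ 3 gives C(6,2) = 15. Together 33.
Add back pairs where two caps are both exceeded: 0 + 3 + 0 = 3.
By inclusion–exclusion the count is 36 − 33 + 3 = 6.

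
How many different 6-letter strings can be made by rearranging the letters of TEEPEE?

30

TEEPEE has 6 letters with E appearing 4 times.
The number of distinct arrangements is 6!/(4!) = 720/24 = 30.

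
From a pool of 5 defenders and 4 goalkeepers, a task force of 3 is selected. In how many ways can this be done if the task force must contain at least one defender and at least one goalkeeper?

70

Total 3-person selections from all 9: C(9,3) = 84.
Subtract selections that omit an entire group: no defenders → C(4,3) = 4; no goalkeepers → C(5,3) = 10.
Both groups omitted at once is impossible, so 84 − 14 = 70.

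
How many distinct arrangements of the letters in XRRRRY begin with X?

Fix X in the first position and arrange the remaining 5 letters.
Those 5 letters have R appearing 4 times, giving (5)!/(4!) = 5.

5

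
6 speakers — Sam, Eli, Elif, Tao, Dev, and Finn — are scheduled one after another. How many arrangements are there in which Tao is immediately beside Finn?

Glue Tao and Finn into one block (2 internal orders), leaving 5 units to arrange in a row.
That gives 2 × 5! = 2 × 120 = 240.

240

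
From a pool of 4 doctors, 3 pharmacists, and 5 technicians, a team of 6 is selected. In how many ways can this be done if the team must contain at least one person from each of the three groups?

Unrestricted: C(12,6) = 924 ways to pick any 6 of the 12.
Selections missing a whole group: no doctors → C(8,6) = 28; no pharmacists → C(9,6) = 84; no technicians → C(7,6) = 7.
Add back selections omitting two groups (i.e. drawn from a single group): C(4,6) + C(3,6) + C(5,6) = 0.
By inclusion–exclusion: 924 − 119 + 0 = 805.

805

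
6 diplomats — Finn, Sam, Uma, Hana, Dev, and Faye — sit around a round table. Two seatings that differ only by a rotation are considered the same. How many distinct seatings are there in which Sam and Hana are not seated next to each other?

72

Without the restriction there are (5)! = 120 seatings.
Those with Sam next to Hana: fuse the pair into one unit and seat 5 units around a circle — 2·(4)! = 48.
Subtracting, 120 − 48 = 72.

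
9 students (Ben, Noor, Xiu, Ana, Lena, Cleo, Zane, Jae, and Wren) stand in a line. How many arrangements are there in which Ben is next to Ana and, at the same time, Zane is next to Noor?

20160

Treat {Ben,Ana} as one block (2 orders) and {Zane,Noor} as another (2 orders).
That leaves 7 units to arrange: 2 × 2 × 7! = 4 × 5040 = 20160.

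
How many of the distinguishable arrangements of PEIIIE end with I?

With the last slot taken by I, it remains to arrange the other 5 letters (PEIIE).
Those 5 letters have E appearing twice and I appearing twice, giving (5)!/(2!·2!) = 30.

30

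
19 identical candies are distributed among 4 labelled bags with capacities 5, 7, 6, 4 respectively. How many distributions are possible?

Without the upper bounds there are C(22,3) = 1540 ways to split 19 among 4 bags.
Subtract solutions that violate a single cap (substitute x_i' = x_i − (cap_i+1)): x_1 ≥ 6 gives C(16,3) = 560; x_2 ≥ 8 gives C(14,3) = 364; x_3 ≥ 7 gives C(15,3) = 455; x_4 ≥ 5 gives C(17,3) = 680. Together 2059.
Add back pairs where two caps are both exceeded: 56 + 84 + 165 + 35 + 84 + 120 = 544.
Subtract triples: 0 + 1 + 4 + 0 = 5.
By inclusion–exclusion the count is 1540 − 2059 + 544 − 5 = 20.

20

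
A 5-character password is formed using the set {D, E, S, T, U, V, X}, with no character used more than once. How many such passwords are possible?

With no repetition, fill the 5 characters in order: 7 choices, then 6, down to 3.
7 × 6 × 5 × 4 × 3 = 2520.

2520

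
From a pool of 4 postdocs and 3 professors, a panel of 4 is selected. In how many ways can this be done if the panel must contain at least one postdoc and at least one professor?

34

With no constraint there are C(7,4) = 35 possible selections.
Subtract selections that omit an entire group: no postdocs → C(3,4) = 0; no professors → C(4,4) = 1.
Both groups omitted at once is impossible, so 35 − 1 = 34.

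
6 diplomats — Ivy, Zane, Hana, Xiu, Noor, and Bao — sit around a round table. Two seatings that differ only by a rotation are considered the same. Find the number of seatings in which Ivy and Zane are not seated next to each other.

All circular seatings of 6 people number (5)! = 120.
Those with Ivy next to Zane: fuse the pair into one unit and seat 5 units around a circle — 2·(4)! = 48.
Subtracting, 120 − 48 = 72.

72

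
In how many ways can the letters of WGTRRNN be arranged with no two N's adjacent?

Total arrangements of WGTRRNN: 7!/(2!·2!) = 1260.
If the two N's are adjacent, glue them into one block, leaving 6 items to arrange: (6)!/(2!) = 360 ways.
Subtracting, 1260 − 360 = 900 arrangements keep the N's apart.

900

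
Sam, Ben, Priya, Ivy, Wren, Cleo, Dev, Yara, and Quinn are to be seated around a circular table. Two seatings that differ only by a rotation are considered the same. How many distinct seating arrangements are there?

40320

Fix one person's seat to break rotational symmetry; the remaining 8 people can be arranged in (8)! = 40320 ways.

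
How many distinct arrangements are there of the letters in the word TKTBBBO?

420

The 7 letters of TKTBBBO have repeats: B appearing 3 times and T appearing twice.
Dividing 7! = 5040 by 3!·2! = 12 for the repeated letters gives 420.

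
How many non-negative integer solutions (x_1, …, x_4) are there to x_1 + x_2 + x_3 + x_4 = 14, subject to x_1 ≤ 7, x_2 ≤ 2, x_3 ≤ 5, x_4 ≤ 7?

81

By stars and bars, unrestricted non-negative solutions to x_1+…+x_4 = 14 number C(14+3,3) = 680.
Subtract solutions that violate a single cap (substitute x_i' = x_i − (cap_i+1)): x_1 ≥ 8 gives C(9,3) = 84; x_2 ≥ 3 gives C(14,3) = 364; x_3 ≥ 6 gives C(11,3) = 165; x_4 ≥ 8 gives C(9,3) = 84. Together 697.
Add back pairs where two caps are both exceeded: 20 + 1 + 0 + 56 + 20 + 1 = 98.
By inclusion–exclusion the count is 680 − 697 + 98 = 81.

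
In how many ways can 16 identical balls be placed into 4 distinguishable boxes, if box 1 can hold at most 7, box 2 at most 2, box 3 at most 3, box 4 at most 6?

Without the upper bounds there are C(19,3) = 969 ways to split 16 among 4 boxes.
Subtract solutions that violate a single cap (substitute x_i' = x_i − (cap_i+1)): x_1 ≥ 8 gives C(11,3) = 165; x_2 ≥ 3 gives C(16,3) = 560; x_3 ≥ 4 gives C(15,3) = 455; x_4 ≥ 7 gives C(12,3) = 220. Together 1400.
Add back pairs where two caps are both exceeded: 56 + 35 + 4 + 220 + 84 + 56 = 455.
Subtract triples: 4 + 0 + 0 + 10 = 14.
By inclusion–exclusion the count is 969 − 1400 + 455 − 14 = 10.

10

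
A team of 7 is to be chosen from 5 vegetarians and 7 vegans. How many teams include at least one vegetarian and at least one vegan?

791

Total 7-person selections from all 12: C(12,7) = 792.
Subtract selections that omit an entire group: no vegetarians → C(7,7) = 1; no vegans → C(5,7) = 0.
Both groups omitted at once is impossible, so 792 − 1 = 791.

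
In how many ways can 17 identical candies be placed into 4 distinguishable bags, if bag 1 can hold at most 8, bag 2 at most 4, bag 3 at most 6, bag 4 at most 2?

19

Ignoring the caps, the number of non-negative solutions to x_1+…+x_4 = 17 is C(20,3) = 1140.
Subtract solutions that violate a single cap (substitute x_i' = x_i − (cap_i+1)): x_1 ≥ 9 gives C(11,3) = 165; x_2 ≥ 5 gives C(15,3) = 455; x_3 ≥ 7 gives C(13,3) = 286; x_4 ≥ 3 gives C(17,3) = 680. Together 1586.
Add back pairs where two caps are both exceeded: 20 + 4 + 56 + 56 + 220 + 120 = 476.
Subtract triples: 0 + 1 + 0 + 10 = 11.
By inclusion–exclusion the count is 1140 − 1586 + 476 − 11 = 19.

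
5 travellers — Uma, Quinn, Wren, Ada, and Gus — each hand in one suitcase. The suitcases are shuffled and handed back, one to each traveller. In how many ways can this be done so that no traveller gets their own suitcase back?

44

This is the derangement count D_5: permutations of 5 items with no fixed point.
By inclusion–exclusion this is Σ_{j=0}^{5} (−1)^j C(5,j)·(5−j)!.
Computing: 120 − 120 + 60 − 20 + 5 − 1 = 44.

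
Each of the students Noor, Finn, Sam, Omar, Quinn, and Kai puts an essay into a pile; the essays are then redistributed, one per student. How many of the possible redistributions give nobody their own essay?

Let Aᵢ be the assignments in which student i gets their own essay. We want the size of the complement of A₁∪…∪A_6.
By inclusion–exclusion this is Σ_{j=0}^{6} (−1)^j C(6,j)·(6−j)!.
Computing: 720 − 720 + 360 − 120 + 30 − 6 + 1 = 265.

265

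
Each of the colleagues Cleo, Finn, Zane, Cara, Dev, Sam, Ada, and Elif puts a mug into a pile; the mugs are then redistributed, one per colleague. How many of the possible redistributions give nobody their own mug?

This is the derangement count D_8: permutations of 8 items with no fixed point.
By inclusion–exclusion this is Σ_{j=0}^{8} (−1)^j C(8,j)·(8−j)!.
Computing: 40320 − 40320 + 20160 − 6720 + 1680 − 336 + 56 − 8 + 1 = 14833.

14833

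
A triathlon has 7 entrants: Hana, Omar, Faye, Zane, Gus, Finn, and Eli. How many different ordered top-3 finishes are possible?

210

This is an ordered selection of 3 from 7: P(7,3).
That gives 7 × 6 × 5 = 210.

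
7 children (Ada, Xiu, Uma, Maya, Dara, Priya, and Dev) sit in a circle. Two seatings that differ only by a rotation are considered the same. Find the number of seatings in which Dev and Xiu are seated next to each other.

240

Glue Dev and Xiu into a block (2 internal orders). Seating 6 units around a circle gives (5)! arrangements.
So 2 × (5)! = 2 × 120 = 240.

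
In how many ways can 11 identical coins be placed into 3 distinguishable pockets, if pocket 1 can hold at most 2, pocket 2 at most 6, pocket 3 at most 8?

15

By stars and bars, unrestricted non-negative solutions to x_1+…+x_3 = 11 number C(11+2,2) = 78.
Subtract solutions that violate a single cap (substitute x_i' = x_i − (cap_i+1)): x_1 ≥ 3 gives C(10,2) = 45; x_2 ≥ 7 gives C(6,2) = 15; x_3 ≥ 9 gives C(4,2) = 6. Together 66.
Add back pairs where two caps are both exceeded: 3 + 0 + 0 = 3.
By inclusion–exclusion the count is 78 − 66 + 3 = 15.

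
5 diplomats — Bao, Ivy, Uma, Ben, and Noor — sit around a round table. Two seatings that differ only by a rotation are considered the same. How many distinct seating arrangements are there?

24

Around a circle, 5 distinct people have 5!/5 = (4)! = 24 rotationally distinct seatings.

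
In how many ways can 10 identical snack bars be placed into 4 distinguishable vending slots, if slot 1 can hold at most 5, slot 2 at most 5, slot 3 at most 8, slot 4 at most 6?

Ignoring the caps, the number of non-negative solutions to x_1+…+x_4 = 10 is C(13,3) = 286.
Subtract solutions that violate a single cap (substitute x_i' = x_i − (cap_i+1)): x_1 ≥ 6 gives C(7,3) = 35; x_2 ≥ 6 gives C(7,3) = 35; x_3 ≥ 9 gives C(4,3) = 4; x_4 ≥ 7 gives C(6,3) = 20. Together 94.
No two caps can be exceeded simultaneously, so the pair terms are all 0.
By inclusion–exclusion the count is 286 − 94 + 0 = 192.

192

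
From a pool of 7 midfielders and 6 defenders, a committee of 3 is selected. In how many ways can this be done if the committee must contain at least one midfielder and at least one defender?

Total 3-person selections from all 13: C(13,3) = 286.
Subtract selections that omit an entire group: no midfielders → C(6,3) = 20; no defenders → C(7,3) = 35.
Both groups omitted at once is impossible, so 286 − 55 = 231.

231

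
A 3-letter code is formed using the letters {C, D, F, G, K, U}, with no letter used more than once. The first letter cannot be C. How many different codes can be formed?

100

The first letter has 6−1 = 5 choices (anything except C).
The remaining 2 letters are filled from the other 5 symbols without repetition: 5 × 4 = 20.
Total: 5 × 20 = 100.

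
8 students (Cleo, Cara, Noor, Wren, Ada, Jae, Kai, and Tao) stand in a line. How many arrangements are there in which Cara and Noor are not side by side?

30240

There are 8! = 40320 arrangements in all. If Cara and Noor are adjacent, merging them into one block gives 2·(7)! = 10080 arrangements.
Complementary counting: 40320 − 10080 = 30240.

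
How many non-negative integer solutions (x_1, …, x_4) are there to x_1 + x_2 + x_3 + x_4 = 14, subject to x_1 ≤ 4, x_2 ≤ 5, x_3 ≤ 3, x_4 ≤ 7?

51

By stars and bars, unrestricted non-negative solutions to x_1+…+x_4 = 14 number C(14+3,3) = 680.
Subtract solutions that violate a single cap (substitute x_i' = x_i − (cap_i+1)): x_1 ≥ 5 gives C(12,3) = 220; x_2 ≥ 6 gives C(11,3) = 165; x_3 ≥ 4 gives C(13,3) = 286; x_4 ≥ 8 gives C(9,3) = 84. Together 755.
Add back pairs where two caps are both exceeded: 20 + 56 + 4 + 35 + 1 + 10 = 126.
By inclusion–exclusion the count is 680 − 755 + 126 = 51.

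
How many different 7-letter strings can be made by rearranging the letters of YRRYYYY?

21

Letter multiplicities in YRRYYYY: R×2, Y×5.
Dividing 7! = 5040 by 5!·2! = 240 for the repeated letters gives 21.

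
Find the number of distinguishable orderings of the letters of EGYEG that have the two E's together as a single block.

12

Treat the 2 copies of E as a single block. The multiset to arrange is then {EE, G, G, Y}, 4 items in all.
That gives (4)!/(2!) = 12 arrangements.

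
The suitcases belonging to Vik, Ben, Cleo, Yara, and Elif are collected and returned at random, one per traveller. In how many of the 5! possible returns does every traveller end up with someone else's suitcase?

This is the derangement count D_5: permutations of 5 items with no fixed point.
By inclusion–exclusion this is Σ_{j=0}^{5} (−1)^j C(5,j)·(5−j)!.
Computing: 120 − 120 + 60 − 20 + 5 − 1 = 44.

44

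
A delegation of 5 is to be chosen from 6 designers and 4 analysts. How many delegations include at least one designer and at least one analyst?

246

With no constraint there are C(10,5) = 252 possible selections.
Selections missing a whole group: no designers → C(4,5) = 0; no analysts → C(6,5) = 6.
Both groups omitted at once is impossible, so 252 − 6 = 246.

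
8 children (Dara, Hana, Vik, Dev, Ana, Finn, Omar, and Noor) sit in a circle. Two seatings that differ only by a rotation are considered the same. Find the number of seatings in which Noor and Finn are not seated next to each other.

3600

Without the restriction there are (7)! = 5040 seatings.
Seatings with Noor beside Finn: treat them as a block with 2 internal orders, giving 2 × (6)! = 1440.
Subtracting, 5040 − 1440 = 3600.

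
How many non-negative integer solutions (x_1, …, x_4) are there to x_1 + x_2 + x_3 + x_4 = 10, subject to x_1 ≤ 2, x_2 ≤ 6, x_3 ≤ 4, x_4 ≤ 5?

70

Ignoring the caps, the number of non-negative solutions to x_1+…+x_4 = 10 is C(13,3) = 286.
Subtract solutions that violate a single cap (substitute x_i' = x_i − (cap_i+1)): x_1 ≥ 3 gives C(10,3) = 120; x_2 ≥ 7 gives C(6,3) = 20; x_3 ≥ 5 gives C(8,3) = 56; x_4 ≥ 6 gives C(7,3) = 35. Together 231.
Add back pairs where two caps are both exceeded: 1 + 10 + 4 + 0 + 0 + 0 = 15.
By inclusion–exclusion the count is 286 − 231 + 15 = 70.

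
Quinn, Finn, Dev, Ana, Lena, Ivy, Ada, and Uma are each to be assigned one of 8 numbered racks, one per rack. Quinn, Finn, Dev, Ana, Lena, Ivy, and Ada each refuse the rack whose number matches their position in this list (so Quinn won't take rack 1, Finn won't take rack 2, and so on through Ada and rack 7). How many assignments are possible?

16687

Let Aᵢ (for 1 ≤ i ≤ 7) be the placements that put person i in their forbidden rack. Any j of these fix j positions, leaving (8−j)! ways to fill the rest, and there are C(7,j) ways to pick which j.
By inclusion–exclusion, the number of valid placements is Σ_{j=0}^{7} (−1)^j C(7,j)·(8−j)!.
Computing: 40320 − 35280 + 15120 − 4200 + 840 − 126 + 14 − 1 = 16687.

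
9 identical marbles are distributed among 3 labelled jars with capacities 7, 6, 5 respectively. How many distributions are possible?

By stars and bars, unrestricted non-negative solutions to x_1+…+x_3 = 9 number C(9+2,2) = 55.
Subtract solutions that violate a single cap (substitute x_i' = x_i − (cap_i+1)): x_1 ≥ 8 gives C(3,2) = 3; x_2 ≥ 7 gives C(4,2) = 6; x_3 ≥ 6 gives C(5,2) = 10. Together 19.
No two caps can be exceeded simultaneously, so the pair terms are all 0.
By inclusion–exclusion the count is 55 − 19 + 0 = 36.

36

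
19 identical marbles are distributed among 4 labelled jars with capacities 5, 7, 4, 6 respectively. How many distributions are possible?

Without the upper bounds there are C(22,3) = 1540 ways to split 19 among 4 jars.
Subtract solutions that violate a single cap (substitute x_i' = x_i − (cap_i+1)): x_1 ≥ 6 gives C(16,3) = 560; x_2 ≥ 8 gives C(14,3) = 364; x_3 ≥ 5 gives C(17,3) = 680; x_4 ≥ 7 gives C(15,3) = 455. Together 2059.
Add back pairs where two caps are both exceeded: 56 + 165 + 84 + 84 + 35 + 120 = 544.
Subtract triples: 1 + 0 + 4 + 0 = 5.
By inclusion–exclusion the count is 1540 − 2059 + 544 − 5 = 20.

20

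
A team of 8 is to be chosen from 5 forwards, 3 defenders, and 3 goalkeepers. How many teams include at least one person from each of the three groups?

163

Unrestricted: C(11,8) = 165 ways to pick any 8 of the 11.
Selections missing a whole group: no forwards → C(6,8) = 0; no defenders → C(8,8) = 1; no goalkeepers → C(8,8) = 1.
Add back selections omitting two groups (i.e. drawn from a single group): C(5,8) + C(3,8) + C(3,8) = 0.
By inclusion–exclusion: 165 − 2 + 0 = 163.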